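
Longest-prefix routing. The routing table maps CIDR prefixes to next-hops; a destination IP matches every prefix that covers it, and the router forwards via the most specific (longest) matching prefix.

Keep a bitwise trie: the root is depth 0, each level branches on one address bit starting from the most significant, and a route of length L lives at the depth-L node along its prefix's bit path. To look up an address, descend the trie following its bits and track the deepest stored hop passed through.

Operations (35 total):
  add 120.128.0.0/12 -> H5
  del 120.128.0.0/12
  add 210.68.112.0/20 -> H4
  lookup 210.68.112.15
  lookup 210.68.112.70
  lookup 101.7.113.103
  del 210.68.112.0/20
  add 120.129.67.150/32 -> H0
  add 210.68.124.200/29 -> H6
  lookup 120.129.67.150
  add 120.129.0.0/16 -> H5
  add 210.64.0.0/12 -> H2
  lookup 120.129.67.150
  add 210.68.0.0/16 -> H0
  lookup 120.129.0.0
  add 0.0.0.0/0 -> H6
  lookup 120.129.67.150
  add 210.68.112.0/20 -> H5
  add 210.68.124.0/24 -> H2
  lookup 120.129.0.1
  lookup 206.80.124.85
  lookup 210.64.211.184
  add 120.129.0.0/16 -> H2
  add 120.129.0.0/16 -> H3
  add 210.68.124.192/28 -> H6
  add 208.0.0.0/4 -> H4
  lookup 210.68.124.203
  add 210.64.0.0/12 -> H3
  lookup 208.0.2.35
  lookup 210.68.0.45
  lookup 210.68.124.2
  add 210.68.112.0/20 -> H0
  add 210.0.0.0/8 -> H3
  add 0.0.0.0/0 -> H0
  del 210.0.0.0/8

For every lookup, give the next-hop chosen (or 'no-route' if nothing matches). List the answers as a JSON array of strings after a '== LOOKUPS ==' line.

Apply in order:
  add 120.128.0.0/12 -> H5 at depth 12
  - 120.128.0.0/12 clear@12
  add 210.68.112.0/20 -> H4 at depth 20
  lookup 210.68.112.15: bits 11010010010001000111 walk d0:-→d1:-→d2:-→d3:-→d4:-→d5:-→d6:-→d7:-→d8:-→d9:-→d10:-→d11:-→d12:-→d13:-→d14:-→d15:-→d16:-→d17:-→d18:-→d19:-→d20:H4 -> H4
  lookup 210.68.112.70: bits 11010010010001000111 walk d0:-→d1:-→d2:-→d3:-→d4:-→d5:-→d6:-→d7:-→d8:-→d9:-→d10:-→d11:-→d12:-→d13:-→d14:-→d15:-→d16:-→d17:-→d18:-→d19:-→d20:H4 -> H4
  lookup 101.7.113.103: bits 011 walk d0:-→d1:-→d2:-→d3:- -> no-route
  - 210.68.112.0/20 clear@20
  add 120.129.67.150/32 -> H0 at depth 32
  add 210.68.124.200/29 -> H6 at depth 29
  lookup 120.129.67.150: bits 01111000100000010100001110010110 walk d0:-→d1:-→d2:-→d3:-→d4:-→d5:-→d6:-→d7:-→d8:-→d9:-→d10:-→d11:-→d12:-→d13:-→d14:-→d15:-→d16:-→d17:-→d18:-→d19:-→d20:-→d21:-→d22:-→d23:-→d24:-→d25:-→d26:-→d27:-→d28:-→d29:-→d30:-→d31:-→d32:H0 -> H0
  add 120.129.0.0/16 -> H5 at depth 16
  add 210.64.0.0/12 -> H2 at depth 12
  lookup 120.129.67.150: bits 01111000100000010100001110010110 walk d0:-→d1:-→d2:-→d3:-→d4:-→d5:-→d6:-→d7:-→d8:-→d9:-→d10:-→d11:-→d12:-→d13:-→d14:-→d15:-→d16:H5→d17:-→d18:-→d19:-→d20:-→d21:-→d22:-→d23:-→d24:-→d25:-→d26:-→d27:-→d28:-→d29:-→d30:-→d31:-→d32:H0 -> H0
  add 210.68.0.0/16 -> H0 at depth 16
  lookup 120.129.0.0: bits 01111000100000010 walk d0:-→d1:-→d2:-→d3:-→d4:-→d5:-→d6:-→d7:-→d8:-→d9:-→d10:-→d11:-→d12:-→d13:-→d14:-→d15:-→d16:H5→d17:- -> H5
  add 0.0.0.0/0 -> H6 at depth 0
  lookup 120.129.67.150: bits 01111000100000010100001110010110 walk d0:H6→d1:-→d2:-→d3:-→d4:-→d5:-→d6:-→d7:-→d8:-→d9:-→d10:-→d11:-→d12:-→d13:-→d14:-→d15:-→d16:H5→d17:-→d18:-→d19:-→d20:-→d21:-→d22:-→d23:-→d24:-→d25:-→d26:-→d27:-→d28:-→d29:-→d30:-→d31:-→d32:H0 -> H0
  add 210.68.112.0/20 -> H5 at depth 20
  add 210.68.124.0/24 -> H2 at depth 24
  lookup 120.129.0.1: bits 01111000100000010 walk d0:H6→d1:-→d2:-→d3:-→d4:-→d5:-→d6:-→d7:-→d8:-→d9:-→d10:-→d11:-→d12:-→d13:-→d14:-→d15:-→d16:H5→d17:- -> H5
  lookup 206.80.124.85: bits 110 walk d0:H6→d1:-→d2:-→d3:- -> H6
  lookup 210.64.211.184: bits 1101001001000 walk d0:H6→d1:-→d2:-→d3:-→d4:-→d5:-→d6:-→d7:-→d8:-→d9:-→d10:-→d11:-→d12:H2→d13:- -> H2
  add 120.129.0.0/16 -> H2 at depth 16
  add 120.129.0.0/16 -> H3 at depth 16
  add 210.68.124.192/28 -> H6 at depth 28
  add 208.0.0.0/4 -> H4 at depth 4
  lookup 210.68.124.203: bits 11010010010001000111110011001 walk d0:H6→d1:-→d2:-→d3:-→d4:H4→d5:-→d6:-→d7:-→d8:-→d9:-→d10:-→d11:-→d12:H2→d13:-→d14:-→d15:-→d16:H0→d17:-→d18:-→d19:-→d20:H5→d21:-→d22:-→d23:-→d24:H2→d25:-→d26:-→d27:-→d28:H6→d29:H6 -> H6
  add 210.64.0.0/12 -> H3 at depth 12
  lookup 208.0.2.35: bits 110100 walk d0:H6→d1:-→d2:-→d3:-→d4:H4→d5:-→d6:- -> H4
  lookup 210.68.0.45: bits 11010010010001000 walk d0:H6→d1:-→d2:-→d3:-→d4:H4→d5:-→d6:-→d7:-→d8:-→d9:-→d10:-→d11:-→d12:H3→d13:-→d14:-→d15:-→d16:H0→d17:- -> H0
  lookup 210.68.124.2: bits 110100100100010001111100 walk d0:H6→d1:-→d2:-→d3:-→d4:H4→d5:-→d6:-→d7:-→d8:-→d9:-→d10:-→d11:-→d12:H3→d13:-→d14:-→d15:-→d16:H0→d17:-→d18:-→d19:-→d20:H5→d21:-→d22:-→d23:-→d24:H2 -> H2
  add 210.68.112.0/20 -> H0 at depth 20
  add 210.0.0.0/8 -> H3 at depth 8
  add 0.0.0.0/0 -> H0 at depth 0
  - 210.0.0.0/8 clear@8

== LOOKUPS ==
["H4","H4","no-route","H0","H0","H5","H0","H5","H6","H2","H6","H4","H0","H2"]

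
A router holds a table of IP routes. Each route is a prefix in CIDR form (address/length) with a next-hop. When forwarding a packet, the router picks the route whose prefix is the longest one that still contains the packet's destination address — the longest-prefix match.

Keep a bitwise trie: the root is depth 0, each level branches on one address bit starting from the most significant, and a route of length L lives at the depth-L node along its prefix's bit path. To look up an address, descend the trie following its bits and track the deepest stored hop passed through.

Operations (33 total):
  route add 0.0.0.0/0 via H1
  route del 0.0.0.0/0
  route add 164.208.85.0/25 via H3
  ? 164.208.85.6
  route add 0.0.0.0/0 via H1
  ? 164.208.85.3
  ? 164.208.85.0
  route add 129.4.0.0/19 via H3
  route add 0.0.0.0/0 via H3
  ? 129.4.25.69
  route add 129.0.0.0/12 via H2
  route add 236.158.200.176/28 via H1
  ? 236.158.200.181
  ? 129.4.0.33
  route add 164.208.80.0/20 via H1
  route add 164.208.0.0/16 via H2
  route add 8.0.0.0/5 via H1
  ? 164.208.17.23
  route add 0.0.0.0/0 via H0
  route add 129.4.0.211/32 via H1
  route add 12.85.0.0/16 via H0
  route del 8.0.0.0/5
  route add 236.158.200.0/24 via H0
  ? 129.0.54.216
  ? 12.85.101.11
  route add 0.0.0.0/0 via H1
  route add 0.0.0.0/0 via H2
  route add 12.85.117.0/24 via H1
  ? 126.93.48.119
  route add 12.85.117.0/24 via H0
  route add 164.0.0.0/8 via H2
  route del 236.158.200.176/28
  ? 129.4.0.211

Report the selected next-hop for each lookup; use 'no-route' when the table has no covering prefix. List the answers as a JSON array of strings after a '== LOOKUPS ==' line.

Apply in order:
  add 0.0.0.0/0 -> H1 at depth 0
  - 0.0.0.0/0 clear@0
  add 164.208.85.0/25 -> H3 at depth 25
  Q 164.208.85.6: descend 1010010011010000010101010 ; hops seen [H3] ; pick H3
  add 0.0.0.0/0 -> H1 at depth 0
  Q 164.208.85.3: descend 1010010011010000010101010 ; hops seen [H1,H3] ; pick H3
  Q 164.208.85.0: descend 1010010011010000010101010 ; hops seen [H1,H3] ; pick H3
  add 129.4.0.0/19 -> H3 at depth 19
  add 0.0.0.0/0 -> H3 at depth 0
  Q 129.4.25.69: descend 1000000100000100000 ; hops seen [H3,H3] ; pick H3
  add 129.0.0.0/12 -> H2 at depth 12
  add 236.158.200.176/28 -> H1 at depth 28
  Q 236.158.200.181: descend 1110110010011110110010001011 ; hops seen [H3,H1] ; pick H1
  Q 129.4.0.33: descend 1000000100000100000 ; hops seen [H3,H2,H3] ; pick H3
  add 164.208.80.0/20 -> H1 at depth 20
  add 164.208.0.0/16 -> H2 at depth 16
  add 8.0.0.0/5 -> H1 at depth 5
  Q 164.208.17.23: descend 10100100110100000 ; hops seen [H3,H2] ; pick H2
  add 0.0.0.0/0 -> H0 at depth 0
  add 129.4.0.211/32 -> H1 at depth 32
  add 12.85.0.0/16 -> H0 at depth 16
  - 8.0.0.0/5 clear@5
  add 236.158.200.0/24 -> H0 at depth 24
  Q 129.0.54.216: descend 1000000100000 ; hops seen [H0,H2] ; pick H2
  Q 12.85.101.11: descend 0000110001010101 ; hops seen [H0,H0] ; pick H0
  add 0.0.0.0/0 -> H1 at depth 0
  add 0.0.0.0/0 -> H2 at depth 0
  add 12.85.117.0/24 -> H1 at depth 24
  Q 126.93.48.119: descend 0 ; hops seen [H2] ; pick H2
  add 12.85.117.0/24 -> H0 at depth 24
  add 164.0.0.0/8 -> H2 at depth 8
  - 236.158.200.176/28 clear@28
  Q 129.4.0.211: descend 10000001000001000000000011010011 ; hops seen [H2,H2,H3,H1] ; pick H1

== LOOKUPS ==
["H3","H3","H3","H3","H1","H3","H2","H2","H0","H2","H1"]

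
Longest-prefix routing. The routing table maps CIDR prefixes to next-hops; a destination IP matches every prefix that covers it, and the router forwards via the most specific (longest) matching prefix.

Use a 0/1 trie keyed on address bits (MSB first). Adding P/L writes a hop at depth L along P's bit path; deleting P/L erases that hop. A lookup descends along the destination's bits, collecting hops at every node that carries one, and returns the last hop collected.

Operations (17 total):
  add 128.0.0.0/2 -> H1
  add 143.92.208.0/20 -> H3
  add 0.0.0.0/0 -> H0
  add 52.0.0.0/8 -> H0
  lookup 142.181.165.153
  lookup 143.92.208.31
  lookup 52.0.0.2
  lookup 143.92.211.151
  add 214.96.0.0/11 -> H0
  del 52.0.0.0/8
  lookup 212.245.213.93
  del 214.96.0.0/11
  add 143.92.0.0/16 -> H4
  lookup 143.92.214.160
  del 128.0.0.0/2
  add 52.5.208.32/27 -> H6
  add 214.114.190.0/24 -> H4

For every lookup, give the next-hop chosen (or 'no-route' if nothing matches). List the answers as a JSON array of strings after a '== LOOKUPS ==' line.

Process each operation:
  + 128.0.0.0/2 (H1) depth=2
  + 143.92.208.0/20 (H3) depth=20
  + 0.0.0.0/0 (H0) depth=0
  + 52.0.0.0/8 (H0) depth=8
  ? 142.181.165.153  path d0:H0→d1:-→d2:H1→d3:-→d4:-→d5:-→d6:-→d7:-  best=H1
  ? 143.92.208.31  path d0:H0→d1:-→d2:H1→d3:-→d4:-→d5:-→d6:-→d7:-→d8:-→d9:-→d10:-→d11:-→d12:-→d13:-→d14:-→d15:-→d16:-→d17:-→d18:-→d19:-→d20:H3  best=H3
  ? 52.0.0.2  path d0:H0→d1:-→d2:-→d3:-→d4:-→d5:-→d6:-→d7:-→d8:H0  best=H0
  ? 143.92.211.151  path d0:H0→d1:-→d2:H1→d3:-→d4:-→d5:-→d6:-→d7:-→d8:-→d9:-→d10:-→d11:-→d12:-→d13:-→d14:-→d15:-→d16:-→d17:-→d18:-→d19:-→d20:H3  best=H3
  + 214.96.0.0/11 (H0) depth=11
  del 52.0.0.0/8 (clear depth 8)
  ? 212.245.213.93  path d0:H0→d1:-→d2:-→d3:-→d4:-→d5:-→d6:-  best=H0
  del 214.96.0.0/11 (clear depth 11)
  + 143.92.0.0/16 (H4) depth=16
  ? 143.92.214.160  path d0:H0→d1:-→d2:H1→d3:-→d4:-→d5:-→d6:-→d7:-→d8:-→d9:-→d10:-→d11:-→d12:-→d13:-→d14:-→d15:-→d16:H4→d17:-→d18:-→d19:-→d20:H3  best=H3
  del 128.0.0.0/2 (clear depth 2)
  + 52.5.208.32/27 (H6) depth=27
  + 214.114.190.0/24 (H4) depth=24

== LOOKUPS ==
["H1","H3","H0","H3","H0","H3"]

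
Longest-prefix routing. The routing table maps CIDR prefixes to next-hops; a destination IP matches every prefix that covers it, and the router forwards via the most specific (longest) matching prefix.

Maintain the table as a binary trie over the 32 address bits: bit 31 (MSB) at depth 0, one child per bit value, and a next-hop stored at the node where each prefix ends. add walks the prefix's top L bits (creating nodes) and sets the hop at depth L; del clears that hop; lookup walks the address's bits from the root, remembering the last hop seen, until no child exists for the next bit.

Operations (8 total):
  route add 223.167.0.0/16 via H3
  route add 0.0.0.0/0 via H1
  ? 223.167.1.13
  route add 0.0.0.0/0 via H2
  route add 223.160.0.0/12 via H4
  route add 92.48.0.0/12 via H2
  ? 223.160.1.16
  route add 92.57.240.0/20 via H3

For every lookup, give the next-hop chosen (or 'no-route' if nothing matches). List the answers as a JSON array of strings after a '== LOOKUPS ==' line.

Process each operation:
  add 223.167.0.0/16 -> H3 at depth 16
  add 0.0.0.0/0 -> H1 at depth 0
  Q 223.167.1.13: descend 1101111110100111 ; hops seen [H1,H3] ; pick H3
  add 0.0.0.0/0 -> H2 at depth 0
  add 223.160.0.0/12 -> H4 at depth 12
  add 92.48.0.0/12 -> H2 at depth 12
  Q 223.160.1.16: descend 1101111110100 ; hops seen [H2,H4] ; pick H4
  add 92.57.240.0/20 -> H3 at depth 20

== LOOKUPS ==
["H3","H4"]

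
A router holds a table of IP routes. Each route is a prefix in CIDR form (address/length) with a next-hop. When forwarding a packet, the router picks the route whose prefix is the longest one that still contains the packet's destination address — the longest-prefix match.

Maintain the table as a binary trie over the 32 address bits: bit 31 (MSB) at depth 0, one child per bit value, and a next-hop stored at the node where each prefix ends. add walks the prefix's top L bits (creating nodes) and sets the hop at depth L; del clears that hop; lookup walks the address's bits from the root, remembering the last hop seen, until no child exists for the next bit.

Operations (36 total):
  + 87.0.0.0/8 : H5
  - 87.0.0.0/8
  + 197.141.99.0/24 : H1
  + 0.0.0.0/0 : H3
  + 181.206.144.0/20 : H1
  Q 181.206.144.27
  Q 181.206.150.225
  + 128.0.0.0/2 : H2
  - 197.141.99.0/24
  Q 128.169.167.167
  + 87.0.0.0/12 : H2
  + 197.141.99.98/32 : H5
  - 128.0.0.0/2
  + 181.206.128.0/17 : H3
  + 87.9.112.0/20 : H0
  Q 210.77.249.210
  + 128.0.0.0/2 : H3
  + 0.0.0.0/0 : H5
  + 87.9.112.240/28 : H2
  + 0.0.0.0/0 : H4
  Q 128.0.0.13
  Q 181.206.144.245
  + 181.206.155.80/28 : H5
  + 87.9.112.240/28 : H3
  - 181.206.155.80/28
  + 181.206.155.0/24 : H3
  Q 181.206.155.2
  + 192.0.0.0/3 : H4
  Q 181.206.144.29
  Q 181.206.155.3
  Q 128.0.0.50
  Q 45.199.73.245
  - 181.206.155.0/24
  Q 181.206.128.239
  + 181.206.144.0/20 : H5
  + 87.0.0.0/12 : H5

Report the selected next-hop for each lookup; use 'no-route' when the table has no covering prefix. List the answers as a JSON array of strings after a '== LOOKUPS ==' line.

Process each operation:
  + 87.0.0.0/8 (H5) depth=8
  del 87.0.0.0/8 (clear depth 8)
  + 197.141.99.0/24 (H1) depth=24
  + 0.0.0.0/0 (H3) depth=0
  + 181.206.144.0/20 (H1) depth=20
  Q 181.206.144.27: descend 10110101110011101001 ; hops seen [H3,H1] ; pick H1
  Q 181.206.150.225: descend 10110101110011101001 ; hops seen [H3,H1] ; pick H1
  + 128.0.0.0/2 (H2) depth=2
  del 197.141.99.0/24 (clear depth 24)
  Q 128.169.167.167: descend 10 ; hops seen [H3,H2] ; pick H2
  + 87.0.0.0/12 (H2) depth=12
  + 197.141.99.98/32 (H5) depth=32
  del 128.0.0.0/2 (clear depth 2)
  + 181.206.128.0/17 (H3) depth=17
  + 87.9.112.0/20 (H0) depth=20
  Q 210.77.249.210: descend 110 ; hops seen [H3] ; pick H3
  + 128.0.0.0/2 (H3) depth=2
  + 0.0.0.0/0 (H5) depth=0
  + 87.9.112.240/28 (H2) depth=28
  + 0.0.0.0/0 (H4) depth=0
  Q 128.0.0.13: descend 10 ; hops seen [H4,H3] ; pick H3
  Q 181.206.144.245: descend 10110101110011101001 ; hops seen [H4,H3,H3,H1] ; pick H1
  + 181.206.155.80/28 (H5) depth=28
  + 87.9.112.240/28 (H3) depth=28
  del 181.206.155.80/28 (clear depth 28)
  + 181.206.155.0/24 (H3) depth=24
  Q 181.206.155.2: descend 1011010111001110100110110 ; hops seen [H4,H3,H3,H1,H3] ; pick H3
  + 192.0.0.0/3 (H4) depth=3
  Q 181.206.144.29: descend 10110101110011101001 ; hops seen [H4,H3,H3,H1] ; pick H1
  Q 181.206.155.3: descend 1011010111001110100110110 ; hops seen [H4,H3,H3,H1,H3] ; pick H3
  Q 128.0.0.50: descend 10 ; hops seen [H4,H3] ; pick H3
  Q 45.199.73.245: descend 0 ; hops seen [H4] ; pick H4
  del 181.206.155.0/24 (clear depth 24)
  Q 181.206.128.239: descend 1011010111001110100 ; hops seen [H4,H3,H3] ; pick H3
  + 181.206.144.0/20 (H5) depth=20
  + 87.0.0.0/12 (H5) depth=12

== LOOKUPS ==
["H1","H1","H2","H3","H3","H1","H3","H1","H3","H3","H4","H3"]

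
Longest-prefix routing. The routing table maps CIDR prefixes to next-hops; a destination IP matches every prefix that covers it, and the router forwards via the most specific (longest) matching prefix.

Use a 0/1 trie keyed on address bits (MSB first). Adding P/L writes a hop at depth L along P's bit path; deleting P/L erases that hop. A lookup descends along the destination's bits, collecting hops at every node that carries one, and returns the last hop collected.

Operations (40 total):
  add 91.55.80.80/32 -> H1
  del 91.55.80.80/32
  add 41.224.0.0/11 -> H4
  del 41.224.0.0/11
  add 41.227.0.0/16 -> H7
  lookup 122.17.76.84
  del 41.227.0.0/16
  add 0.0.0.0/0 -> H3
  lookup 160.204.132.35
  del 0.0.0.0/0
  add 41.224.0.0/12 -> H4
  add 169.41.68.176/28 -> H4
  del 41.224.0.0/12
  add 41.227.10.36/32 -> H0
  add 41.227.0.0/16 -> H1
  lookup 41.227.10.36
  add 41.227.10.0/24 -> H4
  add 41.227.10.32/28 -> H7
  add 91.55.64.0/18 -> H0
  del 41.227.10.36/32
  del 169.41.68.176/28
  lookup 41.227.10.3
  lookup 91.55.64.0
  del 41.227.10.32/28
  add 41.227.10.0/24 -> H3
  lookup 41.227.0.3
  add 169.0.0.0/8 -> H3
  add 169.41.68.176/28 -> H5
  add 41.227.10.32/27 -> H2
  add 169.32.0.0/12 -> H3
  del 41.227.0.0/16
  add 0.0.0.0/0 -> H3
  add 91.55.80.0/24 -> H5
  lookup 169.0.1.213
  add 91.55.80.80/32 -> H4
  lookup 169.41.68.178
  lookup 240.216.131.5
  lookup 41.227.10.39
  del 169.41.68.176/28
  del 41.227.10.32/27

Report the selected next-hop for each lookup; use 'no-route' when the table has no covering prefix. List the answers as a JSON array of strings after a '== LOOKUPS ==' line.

Process each operation:
  + 91.55.80.80/32 (H1) depth=32
  - 91.55.80.80/32 clear@32
  + 41.224.0.0/11 (H4) depth=11
  - 41.224.0.0/11 clear@11
  + 41.227.0.0/16 (H7) depth=16
  Q 122.17.76.84: descend 01 ; hops seen [∅] ; pick no-route
  - 41.227.0.0/16 clear@16
  + 0.0.0.0/0 (H3) depth=0
  Q 160.204.132.35: descend ε ; hops seen [H3] ; pick H3
  - 0.0.0.0/0 clear@0
  + 41.224.0.0/12 (H4) depth=12
  + 169.41.68.176/28 (H4) depth=28
  - 41.224.0.0/12 clear@12
  + 41.227.10.36/32 (H0) depth=32
  + 41.227.0.0/16 (H1) depth=16
  Q 41.227.10.36: descend 00101001111000110000101000100100 ; hops seen [H1,H0] ; pick H0
  + 41.227.10.0/24 (H4) depth=24
  + 41.227.10.32/28 (H7) depth=28
  + 91.55.64.0/18 (H0) depth=18
  - 41.227.10.36/32 clear@32
  - 169.41.68.176/28 clear@28
  Q 41.227.10.3: descend 00101001111000110000101000 ; hops seen [H1,H4] ; pick H4
  Q 91.55.64.0: descend 0101101100110111010 ; hops seen [H0] ; pick H0
  - 41.227.10.32/28 clear@28
  + 41.227.10.0/24 (H3) depth=24
  Q 41.227.0.3: descend 00101001111000110000 ; hops seen [H1] ; pick H1
  + 169.0.0.0/8 (H3) depth=8
  + 169.41.68.176/28 (H5) depth=28
  + 41.227.10.32/27 (H2) depth=27
  + 169.32.0.0/12 (H3) depth=12
  - 41.227.0.0/16 clear@16
  + 0.0.0.0/0 (H3) depth=0
  + 91.55.80.0/24 (H5) depth=24
  Q 169.0.1.213: descend 1010100100 ; hops seen [H3,H3] ; pick H3
  + 91.55.80.80/32 (H4) depth=32
  Q 169.41.68.178: descend 1010100100101001010001001011 ; hops seen [H3,H3,H3,H5] ; pick H5
  Q 240.216.131.5: descend 1 ; hops seen [H3] ; pick H3
  Q 41.227.10.39: descend 001010011110001100001010001001 ; hops seen [H3,H3,H2] ; pick H2
  - 169.41.68.176/28 clear@28
  - 41.227.10.32/27 clear@27

== LOOKUPS ==
["no-route","H3","H0","H4","H0","H1","H3","H5","H3","H2"]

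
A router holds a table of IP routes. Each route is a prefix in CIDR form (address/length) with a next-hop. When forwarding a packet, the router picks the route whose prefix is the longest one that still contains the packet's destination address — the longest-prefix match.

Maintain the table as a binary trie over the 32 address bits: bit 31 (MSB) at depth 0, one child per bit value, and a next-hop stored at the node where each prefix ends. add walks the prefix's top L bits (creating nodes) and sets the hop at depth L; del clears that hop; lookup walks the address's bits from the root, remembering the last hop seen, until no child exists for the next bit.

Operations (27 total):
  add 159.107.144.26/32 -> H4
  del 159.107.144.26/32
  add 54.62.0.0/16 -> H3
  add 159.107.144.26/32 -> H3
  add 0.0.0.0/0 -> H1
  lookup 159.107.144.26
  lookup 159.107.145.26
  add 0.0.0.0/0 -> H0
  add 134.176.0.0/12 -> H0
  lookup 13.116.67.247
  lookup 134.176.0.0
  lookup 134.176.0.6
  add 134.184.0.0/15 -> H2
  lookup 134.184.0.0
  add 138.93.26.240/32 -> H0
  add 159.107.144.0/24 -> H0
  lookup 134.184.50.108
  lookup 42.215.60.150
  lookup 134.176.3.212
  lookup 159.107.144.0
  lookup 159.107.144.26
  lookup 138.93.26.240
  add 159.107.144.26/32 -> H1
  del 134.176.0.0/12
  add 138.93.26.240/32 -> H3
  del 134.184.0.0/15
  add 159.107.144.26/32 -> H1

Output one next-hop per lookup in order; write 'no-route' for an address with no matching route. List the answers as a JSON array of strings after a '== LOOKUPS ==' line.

Apply in order:
  + 159.107.144.26/32 (H4) depth=32
  - 159.107.144.26/32 clear@32
  + 54.62.0.0/16 (H3) depth=16
  + 159.107.144.26/32 (H3) depth=32
  + 0.0.0.0/0 (H1) depth=0
  Q 159.107.144.26: descend 10011111011010111001000000011010 ; hops seen [H1,H3] ; pick H3
  Q 159.107.145.26: descend 10011111011010111001000 ; hops seen [H1] ; pick H1
  + 0.0.0.0/0 (H0) depth=0
  + 134.176.0.0/12 (H0) depth=12
  Q 13.116.67.247: descend 00 ; hops seen [H0] ; pick H0
  Q 134.176.0.0: descend 100001101011 ; hops seen [H0,H0] ; pick H0
  Q 134.176.0.6: descend 100001101011 ; hops seen [H0,H0] ; pick H0
  + 134.184.0.0/15 (H2) depth=15
  Q 134.184.0.0: descend 100001101011100 ; hops seen [H0,H0,H2] ; pick H2
  + 138.93.26.240/32 (H0) depth=32
  + 159.107.144.0/24 (H0) depth=24
  Q 134.184.50.108: descend 100001101011100 ; hops seen [H0,H0,H2] ; pick H2
  Q 42.215.60.150: descend 001 ; hops seen [H0] ; pick H0
  Q 134.176.3.212: descend 100001101011 ; hops seen [H0,H0] ; pick H0
  Q 159.107.144.0: descend 100111110110101110010000000 ; hops seen [H0,H0] ; pick H0
  Q 159.107.144.26: descend 10011111011010111001000000011010 ; hops seen [H0,H0,H3] ; pick H3
  Q 138.93.26.240: descend 10001010010111010001101011110000 ; hops seen [H0,H0] ; pick H0
  + 159.107.144.26/32 (H1) depth=32
  - 134.176.0.0/12 clear@12
  + 138.93.26.240/32 (H3) depth=32
  - 134.184.0.0/15 clear@15
  + 159.107.144.26/32 (H1) depth=32

== LOOKUPS ==
["H3","H1","H0","H0","H0","H2","H2","H0","H0","H0","H3","H0"]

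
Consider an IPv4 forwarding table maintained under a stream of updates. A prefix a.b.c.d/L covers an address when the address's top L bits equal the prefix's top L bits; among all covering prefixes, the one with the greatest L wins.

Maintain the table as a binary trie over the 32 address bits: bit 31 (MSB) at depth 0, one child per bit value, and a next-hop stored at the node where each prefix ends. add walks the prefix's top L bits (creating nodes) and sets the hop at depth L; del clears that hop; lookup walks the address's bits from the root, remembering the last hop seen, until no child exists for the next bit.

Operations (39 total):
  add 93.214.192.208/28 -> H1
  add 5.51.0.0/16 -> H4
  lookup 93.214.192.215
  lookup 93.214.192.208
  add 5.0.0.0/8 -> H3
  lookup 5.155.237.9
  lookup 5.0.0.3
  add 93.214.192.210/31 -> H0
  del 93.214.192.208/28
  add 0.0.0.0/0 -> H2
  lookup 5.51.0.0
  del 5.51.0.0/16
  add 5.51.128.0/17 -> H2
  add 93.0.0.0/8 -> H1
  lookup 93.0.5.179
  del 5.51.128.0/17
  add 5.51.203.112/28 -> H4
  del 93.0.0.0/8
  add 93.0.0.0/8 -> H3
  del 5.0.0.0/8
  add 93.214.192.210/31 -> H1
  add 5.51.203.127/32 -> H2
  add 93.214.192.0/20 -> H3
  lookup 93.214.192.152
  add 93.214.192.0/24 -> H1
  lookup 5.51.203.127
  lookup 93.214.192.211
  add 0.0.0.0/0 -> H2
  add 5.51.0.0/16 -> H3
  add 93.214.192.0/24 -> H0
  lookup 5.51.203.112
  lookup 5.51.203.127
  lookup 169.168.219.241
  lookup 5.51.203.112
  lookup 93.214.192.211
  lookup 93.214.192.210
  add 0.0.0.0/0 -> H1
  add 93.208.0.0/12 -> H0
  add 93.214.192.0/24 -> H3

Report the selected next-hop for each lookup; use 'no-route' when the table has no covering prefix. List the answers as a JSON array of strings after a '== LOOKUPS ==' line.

Apply in order:
  + 93.214.192.208/28 (H1) depth=28
  + 5.51.0.0/16 (H4) depth=16
  Q 93.214.192.215: descend 0101110111010110110000001101 ; hops seen [H1] ; pick H1
  Q 93.214.192.208: descend 0101110111010110110000001101 ; hops seen [H1] ; pick H1
  + 5.0.0.0/8 (H3) depth=8
  Q 5.155.237.9: descend 00000101 ; hops seen [H3] ; pick H3
  Q 5.0.0.3: descend 0000010100 ; hops seen [H3] ; pick H3
  + 93.214.192.210/31 (H0) depth=31
  del 93.214.192.208/28 (clear depth 28)
  + 0.0.0.0/0 (H2) depth=0
  Q 5.51.0.0: descend 0000010100110011 ; hops seen [H2,H3,H4] ; pick H4
  del 5.51.0.0/16 (clear depth 16)
  + 5.51.128.0/17 (H2) depth=17
  + 93.0.0.0/8 (H1) depth=8
  Q 93.0.5.179: descend 01011101 ; hops seen [H2,H1] ; pick H1
  del 5.51.128.0/17 (clear depth 17)
  + 5.51.203.112/28 (H4) depth=28
  del 93.0.0.0/8 (clear depth 8)
  + 93.0.0.0/8 (H3) depth=8
  del 5.0.0.0/8 (clear depth 8)
  + 93.214.192.210/31 (H1) depth=31
  + 5.51.203.127/32 (H2) depth=32
  + 93.214.192.0/20 (H3) depth=20
  Q 93.214.192.152: descend 0101110111010110110000001 ; hops seen [H2,H3,H3] ; pick H3
  + 93.214.192.0/24 (H1) depth=24
  Q 5.51.203.127: descend 00000101001100111100101101111111 ; hops seen [H2,H4,H2] ; pick H2
  Q 93.214.192.211: descend 0101110111010110110000001101001 ; hops seen [H2,H3,H3,H1,H1] ; pick H1
  + 0.0.0.0/0 (H2) depth=0
  + 5.51.0.0/16 (H3) depth=16
  + 93.214.192.0/24 (H0) depth=24
  Q 5.51.203.112: descend 0000010100110011110010110111 ; hops seen [H2,H3,H4] ; pick H4
  Q 5.51.203.127: descend 00000101001100111100101101111111 ; hops seen [H2,H3,H4,H2] ; pick H2
  Q 169.168.219.241: descend ε ; hops seen [H2] ; pick H2
  Q 5.51.203.112: descend 0000010100110011110010110111 ; hops seen [H2,H3,H4] ; pick H4
  Q 93.214.192.211: descend 0101110111010110110000001101001 ; hops seen [H2,H3,H3,H0,H1] ; pick H1
  Q 93.214.192.210: descend 0101110111010110110000001101001 ; hops seen [H2,H3,H3,H0,H1] ; pick H1
  + 0.0.0.0/0 (H1) depth=0
  + 93.208.0.0/12 (H0) depth=12
  + 93.214.192.0/24 (H3) depth=24

== LOOKUPS ==
["H1","H1","H3","H3","H4","H1","H3","H2","H1","H4","H2","H2","H4","H1","H1"]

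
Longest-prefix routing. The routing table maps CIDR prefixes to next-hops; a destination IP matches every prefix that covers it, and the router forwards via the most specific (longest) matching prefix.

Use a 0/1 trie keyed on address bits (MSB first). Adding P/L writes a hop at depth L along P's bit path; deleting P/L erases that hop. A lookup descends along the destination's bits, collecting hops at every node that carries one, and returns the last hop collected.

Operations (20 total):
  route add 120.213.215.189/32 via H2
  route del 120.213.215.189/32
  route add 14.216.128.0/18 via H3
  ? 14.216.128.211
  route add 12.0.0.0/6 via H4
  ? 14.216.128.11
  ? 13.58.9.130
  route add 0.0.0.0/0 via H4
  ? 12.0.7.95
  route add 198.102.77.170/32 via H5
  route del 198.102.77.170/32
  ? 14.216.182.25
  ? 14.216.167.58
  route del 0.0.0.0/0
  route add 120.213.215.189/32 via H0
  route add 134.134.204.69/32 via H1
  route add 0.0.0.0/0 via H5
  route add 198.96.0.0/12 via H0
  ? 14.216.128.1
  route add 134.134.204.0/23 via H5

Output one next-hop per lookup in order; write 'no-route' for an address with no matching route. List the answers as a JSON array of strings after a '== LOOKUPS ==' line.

Trace:
  + 120.213.215.189/32 (H2) depth=32
  - 120.213.215.189/32 clear@32
  + 14.216.128.0/18 (H3) depth=18
  Q 14.216.128.211: descend 000011101101100010 ; hops seen [H3] ; pick H3
  + 12.0.0.0/6 (H4) depth=6
  Q 14.216.128.11: descend 000011101101100010 ; hops seen [H4,H3] ; pick H3
  Q 13.58.9.130: descend 000011 ; hops seen [H4] ; pick H4
  + 0.0.0.0/0 (H4) depth=0
  Q 12.0.7.95: descend 000011 ; hops seen [H4,H4] ; pick H4
  + 198.102.77.170/32 (H5) depth=32
  - 198.102.77.170/32 clear@32
  Q 14.216.182.25: descend 000011101101100010 ; hops seen [H4,H4,H3] ; pick H3
  Q 14.216.167.58: descend 000011101101100010 ; hops seen [H4,H4,H3] ; pick H3
  - 0.0.0.0/0 clear@0
  + 120.213.215.189/32 (H0) depth=32
  + 134.134.204.69/32 (H1) depth=32
  + 0.0.0.0/0 (H5) depth=0
  + 198.96.0.0/12 (H0) depth=12
  Q 14.216.128.1: descend 000011101101100010 ; hops seen [H5,H4,H3] ; pick H3
  + 134.134.204.0/23 (H5) depth=23

== LOOKUPS ==
["H3","H3","H4","H4","H3","H3","H3"]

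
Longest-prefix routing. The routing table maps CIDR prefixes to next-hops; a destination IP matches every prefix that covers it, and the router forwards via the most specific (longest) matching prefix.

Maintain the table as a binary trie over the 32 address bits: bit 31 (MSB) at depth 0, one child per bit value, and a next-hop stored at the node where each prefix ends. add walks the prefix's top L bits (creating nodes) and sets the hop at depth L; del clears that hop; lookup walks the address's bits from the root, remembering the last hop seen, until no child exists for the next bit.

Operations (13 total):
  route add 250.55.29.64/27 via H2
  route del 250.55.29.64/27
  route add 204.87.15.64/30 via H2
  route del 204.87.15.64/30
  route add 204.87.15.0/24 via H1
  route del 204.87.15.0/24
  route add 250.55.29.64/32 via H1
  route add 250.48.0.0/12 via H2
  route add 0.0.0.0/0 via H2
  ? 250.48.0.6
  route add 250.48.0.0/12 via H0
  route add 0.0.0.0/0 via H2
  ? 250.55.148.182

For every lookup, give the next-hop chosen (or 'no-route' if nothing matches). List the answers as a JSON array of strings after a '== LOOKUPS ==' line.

Trace:
  add 250.55.29.64/27 -> H2 at depth 27
  del 250.55.29.64/27 (clear depth 27)
  add 204.87.15.64/30 -> H2 at depth 30
  del 204.87.15.64/30 (clear depth 30)
  add 204.87.15.0/24 -> H1 at depth 24
  del 204.87.15.0/24 (clear depth 24)
  add 250.55.29.64/32 -> H1 at depth 32
  add 250.48.0.0/12 -> H2 at depth 12
  add 0.0.0.0/0 -> H2 at depth 0
  Q 250.48.0.6: descend 1111101000110 ; hops seen [H2,H2] ; pick H2
  add 250.48.0.0/12 -> H0 at depth 12
  add 0.0.0.0/0 -> H2 at depth 0
  Q 250.55.148.182: descend 1111101000110111 ; hops seen [H2,H0] ; pick H0

== LOOKUPS ==
["H2","H0"]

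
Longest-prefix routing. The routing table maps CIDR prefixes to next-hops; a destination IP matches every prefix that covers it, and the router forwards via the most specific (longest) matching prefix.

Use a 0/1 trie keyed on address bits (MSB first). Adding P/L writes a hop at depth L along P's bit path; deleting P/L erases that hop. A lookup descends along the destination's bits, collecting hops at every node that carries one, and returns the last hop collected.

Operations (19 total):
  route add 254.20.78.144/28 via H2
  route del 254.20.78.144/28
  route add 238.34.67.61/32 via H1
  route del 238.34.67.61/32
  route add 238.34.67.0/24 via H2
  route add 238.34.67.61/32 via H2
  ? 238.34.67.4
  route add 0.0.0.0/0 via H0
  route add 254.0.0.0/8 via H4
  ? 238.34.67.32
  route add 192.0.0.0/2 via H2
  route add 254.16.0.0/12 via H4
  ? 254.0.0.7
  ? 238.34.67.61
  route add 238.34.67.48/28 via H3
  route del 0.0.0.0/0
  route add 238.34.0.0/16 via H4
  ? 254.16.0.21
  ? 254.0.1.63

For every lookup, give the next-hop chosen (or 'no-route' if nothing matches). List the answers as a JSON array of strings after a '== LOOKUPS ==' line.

Process each operation:
  + 254.20.78.144/28 (H2) depth=28
  - 254.20.78.144/28 clear@28
  + 238.34.67.61/32 (H1) depth=32
  - 238.34.67.61/32 clear@32
  + 238.34.67.0/24 (H2) depth=24
  + 238.34.67.61/32 (H2) depth=32
  ? 238.34.67.4  path d0:-→d1:-→d2:-→d3:-→d4:-→d5:-→d6:-→d7:-→d8:-→d9:-→d10:-→d11:-→d12:-→d13:-→d14:-→d15:-→d16:-→d17:-→d18:-→d19:-→d20:-→d21:-→d22:-→d23:-→d24:H2→d25:-→d26:-  best=H2
  + 0.0.0.0/0 (H0) depth=0
  + 254.0.0.0/8 (H4) depth=8
  ? 238.34.67.32  path d0:H0→d1:-→d2:-→d3:-→d4:-→d5:-→d6:-→d7:-→d8:-→d9:-→d10:-→d11:-→d12:-→d13:-→d14:-→d15:-→d16:-→d17:-→d18:-→d19:-→d20:-→d21:-→d22:-→d23:-→d24:H2→d25:-→d26:-→d27:-  best=H2
  + 192.0.0.0/2 (H2) depth=2
  + 254.16.0.0/12 (H4) depth=12
  ? 254.0.0.7  path d0:H0→d1:-→d2:H2→d3:-→d4:-→d5:-→d6:-→d7:-→d8:H4→d9:-→d10:-→d11:-  best=H4
  ? 238.34.67.61  path d0:H0→d1:-→d2:H2→d3:-→d4:-→d5:-→d6:-→d7:-→d8:-→d9:-→d10:-→d11:-→d12:-→d13:-→d14:-→d15:-→d16:-→d17:-→d18:-→d19:-→d20:-→d21:-→d22:-→d23:-→d24:H2→d25:-→d26:-→d27:-→d28:-→d29:-→d30:-→d31:-→d32:H2  best=H2
  + 238.34.67.48/28 (H3) depth=28
  - 0.0.0.0/0 clear@0
  + 238.34.0.0/16 (H4) depth=16
  ? 254.16.0.21  path d0:-→d1:-→d2:H2→d3:-→d4:-→d5:-→d6:-→d7:-→d8:H4→d9:-→d10:-→d11:-→d12:H4→d13:-  best=H4
  ? 254.0.1.63  path d0:-→d1:-→d2:H2→d3:-→d4:-→d5:-→d6:-→d7:-→d8:H4→d9:-→d10:-→d11:-  best=H4

== LOOKUPS ==
["H2","H2","H4","H2","H4","H4"]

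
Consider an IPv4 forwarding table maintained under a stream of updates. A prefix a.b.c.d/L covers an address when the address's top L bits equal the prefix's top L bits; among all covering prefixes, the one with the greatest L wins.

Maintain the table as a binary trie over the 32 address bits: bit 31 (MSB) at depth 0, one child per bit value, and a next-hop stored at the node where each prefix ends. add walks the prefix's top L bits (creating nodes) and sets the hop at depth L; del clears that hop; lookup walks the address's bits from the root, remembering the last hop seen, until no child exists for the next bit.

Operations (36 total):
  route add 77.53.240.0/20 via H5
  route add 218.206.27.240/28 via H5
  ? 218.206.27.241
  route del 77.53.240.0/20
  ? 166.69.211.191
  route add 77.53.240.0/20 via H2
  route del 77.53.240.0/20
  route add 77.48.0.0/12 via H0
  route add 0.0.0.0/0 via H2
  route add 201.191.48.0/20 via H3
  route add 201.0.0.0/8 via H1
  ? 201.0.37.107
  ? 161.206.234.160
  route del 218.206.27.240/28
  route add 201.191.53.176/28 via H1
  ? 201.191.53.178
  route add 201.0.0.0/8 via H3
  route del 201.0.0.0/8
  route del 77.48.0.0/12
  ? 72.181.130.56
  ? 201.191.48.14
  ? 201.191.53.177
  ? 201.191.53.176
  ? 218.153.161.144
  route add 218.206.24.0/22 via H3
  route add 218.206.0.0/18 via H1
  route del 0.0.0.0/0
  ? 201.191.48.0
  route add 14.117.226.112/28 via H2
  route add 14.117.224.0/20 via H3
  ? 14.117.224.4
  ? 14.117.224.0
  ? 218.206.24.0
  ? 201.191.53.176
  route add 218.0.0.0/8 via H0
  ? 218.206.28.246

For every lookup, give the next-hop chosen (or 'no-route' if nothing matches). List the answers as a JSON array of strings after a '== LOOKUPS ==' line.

Trace:
  add 77.53.240.0/20 -> H5 at depth 20
  add 218.206.27.240/28 -> H5 at depth 28
  Q 218.206.27.241: descend 1101101011001110000110111111 ; hops seen [H5] ; pick H5
  del 77.53.240.0/20 (clear depth 20)
  Q 166.69.211.191: descend 1 ; hops seen [∅] ; pick no-route
  add 77.53.240.0/20 -> H2 at depth 20
  del 77.53.240.0/20 (clear depth 20)
  add 77.48.0.0/12 -> H0 at depth 12
  add 0.0.0.0/0 -> H2 at depth 0
  add 201.191.48.0/20 -> H3 at depth 20
  add 201.0.0.0/8 -> H1 at depth 8
  Q 201.0.37.107: descend 11001001 ; hops seen [H2,H1] ; pick H1
  Q 161.206.234.160: descend 1 ; hops seen [H2] ; pick H2
  del 218.206.27.240/28 (clear depth 28)
  add 201.191.53.176/28 -> H1 at depth 28
  Q 201.191.53.178: descend 1100100110111111001101011011 ; hops seen [H2,H1,H3,H1] ; pick H1
  add 201.0.0.0/8 -> H3 at depth 8
  del 201.0.0.0/8 (clear depth 8)
  del 77.48.0.0/12 (clear depth 12)
  Q 72.181.130.56: descend 01001 ; hops seen [H2] ; pick H2
  Q 201.191.48.14: descend 110010011011111100110 ; hops seen [H2,H3] ; pick H3
  Q 201.191.53.177: descend 1100100110111111001101011011 ; hops seen [H2,H3,H1] ; pick H1
  Q 201.191.53.176: descend 1100100110111111001101011011 ; hops seen [H2,H3,H1] ; pick H1
  Q 218.153.161.144: descend 110110101 ; hops seen [H2] ; pick H2
  add 218.206.24.0/22 -> H3 at depth 22
  add 218.206.0.0/18 -> H1 at depth 18
  del 0.0.0.0/0 (clear depth 0)
  Q 201.191.48.0: descend 110010011011111100110 ; hops seen [H3] ; pick H3
  add 14.117.226.112/28 -> H2 at depth 28
  add 14.117.224.0/20 -> H3 at depth 20
  Q 14.117.224.4: descend 0000111001110101111000 ; hops seen [H3] ; pick H3
  Q 14.117.224.0: descend 0000111001110101111000 ; hops seen [H3] ; pick H3
  Q 218.206.24.0: descend 1101101011001110000110 ; hops seen [H1,H3] ; pick H3
  Q 201.191.53.176: descend 1100100110111111001101011011 ; hops seen [H3,H1] ; pick H1
  add 218.0.0.0/8 -> H0 at depth 8
  Q 218.206.28.246: descend 110110101100111000011 ; hops seen [H0,H1] ; pick H1

== LOOKUPS ==
["H5","no-route","H1","H2","H1","H2","H3","H1","H1","H2","H3","H3","H3","H3","H1","H1"]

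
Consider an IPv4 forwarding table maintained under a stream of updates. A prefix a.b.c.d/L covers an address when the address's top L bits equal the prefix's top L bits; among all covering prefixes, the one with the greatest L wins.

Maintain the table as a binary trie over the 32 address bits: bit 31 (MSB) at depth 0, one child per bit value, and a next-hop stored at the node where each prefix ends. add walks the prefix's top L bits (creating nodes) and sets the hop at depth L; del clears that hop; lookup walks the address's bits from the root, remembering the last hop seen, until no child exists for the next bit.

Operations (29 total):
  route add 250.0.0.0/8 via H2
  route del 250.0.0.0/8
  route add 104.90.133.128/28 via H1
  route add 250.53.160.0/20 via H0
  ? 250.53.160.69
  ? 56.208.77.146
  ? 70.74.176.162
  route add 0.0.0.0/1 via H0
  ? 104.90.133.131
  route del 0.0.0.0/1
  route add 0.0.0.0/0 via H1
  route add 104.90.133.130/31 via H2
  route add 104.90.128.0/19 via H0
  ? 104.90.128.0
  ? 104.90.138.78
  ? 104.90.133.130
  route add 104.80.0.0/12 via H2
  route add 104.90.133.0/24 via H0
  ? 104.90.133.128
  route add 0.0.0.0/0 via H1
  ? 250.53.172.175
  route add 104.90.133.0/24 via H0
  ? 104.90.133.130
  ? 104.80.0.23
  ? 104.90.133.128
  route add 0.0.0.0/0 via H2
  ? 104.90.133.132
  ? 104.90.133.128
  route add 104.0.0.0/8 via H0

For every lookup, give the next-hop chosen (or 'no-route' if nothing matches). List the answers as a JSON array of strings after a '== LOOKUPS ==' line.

Trace:
  + 250.0.0.0/8 (H2) depth=8
  del 250.0.0.0/8 (clear depth 8)
  + 104.90.133.128/28 (H1) depth=28
  + 250.53.160.0/20 (H0) depth=20
  ? 250.53.160.69  path d0:-→d1:-→d2:-→d3:-→d4:-→d5:-→d6:-→d7:-→d8:-→d9:-→d10:-→d11:-→d12:-→d13:-→d14:-→d15:-→d16:-→d17:-→d18:-→d19:-→d20:H0  best=H0
  ? 56.208.77.146  path d0:-→d1:-  best=no-route
  ? 70.74.176.162  path d0:-→d1:-→d2:-  best=no-route
  + 0.0.0.0/1 (H0) depth=1
  ? 104.90.133.131  path d0:-→d1:H0→d2:-→d3:-→d4:-→d5:-→d6:-→d7:-→d8:-→d9:-→d10:-→d11:-→d12:-→d13:-→d14:-→d15:-→d16:-→d17:-→d18:-→d19:-→d20:-→d21:-→d22:-→d23:-→d24:-→d25:-→d26:-→d27:-→d28:H1  best=H1
  del 0.0.0.0/1 (clear depth 1)
  + 0.0.0.0/0 (H1) depth=0
  + 104.90.133.130/31 (H2) depth=31
  + 104.90.128.0/19 (H0) depth=19
  ? 104.90.128.0  path d0:H1→d1:-→d2:-→d3:-→d4:-→d5:-→d6:-→d7:-→d8:-→d9:-→d10:-→d11:-→d12:-→d13:-→d14:-→d15:-→d16:-→d17:-→d18:-→d19:H0→d20:-→d21:-  best=H0
  ? 104.90.138.78  path d0:H1→d1:-→d2:-→d3:-→d4:-→d5:-→d6:-→d7:-→d8:-→d9:-→d10:-→d11:-→d12:-→d13:-→d14:-→d15:-→d16:-→d17:-→d18:-→d19:H0→d20:-  best=H0
  ? 104.90.133.130  path d0:H1→d1:-→d2:-→d3:-→d4:-→d5:-→d6:-→d7:-→d8:-→d9:-→d10:-→d11:-→d12:-→d13:-→d14:-→d15:-→d16:-→d17:-→d18:-→d19:H0→d20:-→d21:-→d22:-→d23:-→d24:-→d25:-→d26:-→d27:-→d28:H1→d29:-→d30:-→d31:H2  best=H2
  + 104.80.0.0/12 (H2) depth=12
  + 104.90.133.0/24 (H0) depth=24
  ? 104.90.133.128  path d0:H1→d1:-→d2:-→d3:-→d4:-→d5:-→d6:-→d7:-→d8:-→d9:-→d10:-→d11:-→d12:H2→d13:-→d14:-→d15:-→d16:-→d17:-→d18:-→d19:H0→d20:-→d21:-→d22:-→d23:-→d24:H0→d25:-→d26:-→d27:-→d28:H1→d29:-→d30:-  best=H1
  + 0.0.0.0/0 (H1) depth=0
  ? 250.53.172.175  path d0:H1→d1:-→d2:-→d3:-→d4:-→d5:-→d6:-→d7:-→d8:-→d9:-→d10:-→d11:-→d12:-→d13:-→d14:-→d15:-→d16:-→d17:-→d18:-→d19:-→d20:H0  best=H0
  + 104.90.133.0/24 (H0) depth=24
  ? 104.90.133.130  path d0:H1→d1:-→d2:-→d3:-→d4:-→d5:-→d6:-→d7:-→d8:-→d9:-→d10:-→d11:-→d12:H2→d13:-→d14:-→d15:-→d16:-→d17:-→d18:-→d19:H0→d20:-→d21:-→d22:-→d23:-→d24:H0→d25:-→d26:-→d27:-→d28:H1→d29:-→d30:-→d31:H2  best=H2
  ? 104.80.0.23  path d0:H1→d1:-→d2:-→d3:-→d4:-→d5:-→d6:-→d7:-→d8:-→d9:-→d10:-→d11:-→d12:H2  best=H2
  ? 104.90.133.128  path d0:H1→d1:-→d2:-→d3:-→d4:-→d5:-→d6:-→d7:-→d8:-→d9:-→d10:-→d11:-→d12:H2→d13:-→d14:-→d15:-→d16:-→d17:-→d18:-→d19:H0→d20:-→d21:-→d22:-→d23:-→d24:H0→d25:-→d26:-→d27:-→d28:H1→d29:-→d30:-  best=H1
  + 0.0.0.0/0 (H2) depth=0
  ? 104.90.133.132  path d0:H2→d1:-→d2:-→d3:-→d4:-→d5:-→d6:-→d7:-→d8:-→d9:-→d10:-→d11:-→d12:H2→d13:-→d14:-→d15:-→d16:-→d17:-→d18:-→d19:H0→d20:-→d21:-→d22:-→d23:-→d24:H0→d25:-→d26:-→d27:-→d28:H1→d29:-  best=H1
  ? 104.90.133.128  path d0:H2→d1:-→d2:-→d3:-→d4:-→d5:-→d6:-→d7:-→d8:-→d9:-→d10:-→d11:-→d12:H2→d13:-→d14:-→d15:-→d16:-→d17:-→d18:-→d19:H0→d20:-→d21:-→d22:-→d23:-→d24:H0→d25:-→d26:-→d27:-→d28:H1→d29:-→d30:-  best=H1
  + 104.0.0.0/8 (H0) depth=8

== LOOKUPS ==
["H0","no-route","no-route","H1","H0","H0","H2","H1","H0","H2","H2","H1","H1","H1"]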